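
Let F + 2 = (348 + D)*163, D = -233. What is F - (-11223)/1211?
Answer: 22708996/1211 ≈ 18752.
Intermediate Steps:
F = 18743 (F = -2 + (348 - 233)*163 = -2 + 115*163 = -2 + 18745 = 18743)
F - (-11223)/1211 = 18743 - (-11223)/1211 = 18743 - 129*(-87/1211) = 18743 + 11223/1211 = 22708996/1211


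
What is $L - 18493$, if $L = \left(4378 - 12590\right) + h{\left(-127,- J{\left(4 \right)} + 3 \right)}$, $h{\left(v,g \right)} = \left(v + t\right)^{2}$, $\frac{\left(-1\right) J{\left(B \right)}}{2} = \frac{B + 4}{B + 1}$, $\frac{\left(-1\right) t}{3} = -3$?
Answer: $-12781$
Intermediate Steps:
$t = 9$ ($t = \left(-3\right) \left(-3\right) = 9$)
$J{\left(B \right)} = - \frac{2 \left(4 + B\right)}{1 + B}$ ($J{\left(B \right)} = - 2 \frac{B + 4}{B + 1} = - 2 \frac{4 + B}{1 + B} = - \frac{2 \left(4 + B\right)}{1 + B}$)
$h{\left(v,g \right)} = \left(9 + v\right)^{2}$ ($h{\left(v,g \right)} = \left(v + 9\right)^{2} = \left(9 + v\right)^{2}$)
$L = 5712$ ($L = \left(4378 - 12590\right) + \left(9 - 127\right)^{2} = -8212 + \left(-118\right)^{2} = -8212 + 13924 = 5712$)
$L - 18493 = 5712 - 18493 = -12781$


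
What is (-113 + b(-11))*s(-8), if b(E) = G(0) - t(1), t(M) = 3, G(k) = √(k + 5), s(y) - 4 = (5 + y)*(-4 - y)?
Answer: 928 - 8*√5 ≈ 910.11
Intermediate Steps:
s(y) = 4 + (-4 - y)*(5 + y) (s(y) = 4 + (5 + y)*(-4 - y) = 4 + (-4 - y)*(5 + y))
G(k) = √(5 + k)
b(E) = -3 + √5 (b(E) = √(5 + 0) - 1*3 = √5 - 3 = -3 + √5)
(-113 + b(-11))*s(-8) = (-113 + (-3 + √5))*(-16 - 1*(-8)² - 9*(-8)) = (-116 + √5)*(-16 - 1*64 + 72) = (-116 + √5)*(-16 - 64 + 72) = (-116 + √5)*(-8) = 928 - 8*√5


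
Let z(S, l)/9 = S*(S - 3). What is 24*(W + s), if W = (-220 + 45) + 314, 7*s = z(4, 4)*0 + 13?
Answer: 23664/7 ≈ 3380.6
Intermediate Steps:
z(S, l) = 9*S*(-3 + S) (z(S, l) = 9*(S*(S - 3)) = 9*(S*(-3 + S)) = 9*S*(-3 + S))
s = 13/7 (s = ((9*4*(-3 + 4))*0 + 13)/7 = ((9*4*1)*0 + 13)/7 = (36*0 + 13)/7 = (0 + 13)/7 = (1/7)*13 = 13/7 ≈ 1.8571)
W = 139 (W = -175 + 314 = 139)
24*(W + s) = 24*(139 + 13/7) = 24*(986/7) = 23664/7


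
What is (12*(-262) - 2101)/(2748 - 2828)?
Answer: 1049/16 ≈ 65.563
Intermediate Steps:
(12*(-262) - 2101)/(2748 - 2828) = (-3144 - 2101)/(-80) = -5245*(-1/80) = 1049/16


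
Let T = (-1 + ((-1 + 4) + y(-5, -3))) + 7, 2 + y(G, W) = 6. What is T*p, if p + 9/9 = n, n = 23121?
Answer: 300560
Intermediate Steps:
y(G, W) = 4 (y(G, W) = -2 + 6 = 4)
p = 23120 (p = -1 + 23121 = 23120)
T = 13 (T = (-1 + ((-1 + 4) + 4)) + 7 = (-1 + (3 + 4)) + 7 = (-1 + 7) + 7 = 6 + 7 = 13)
T*p = 13*23120 = 300560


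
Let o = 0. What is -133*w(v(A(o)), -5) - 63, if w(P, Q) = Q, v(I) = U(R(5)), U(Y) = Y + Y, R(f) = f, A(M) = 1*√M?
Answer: 602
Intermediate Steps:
A(M) = √M
U(Y) = 2*Y
v(I) = 10 (v(I) = 2*5 = 10)
-133*w(v(A(o)), -5) - 63 = -133*(-5) - 63 = 665 - 63 = 602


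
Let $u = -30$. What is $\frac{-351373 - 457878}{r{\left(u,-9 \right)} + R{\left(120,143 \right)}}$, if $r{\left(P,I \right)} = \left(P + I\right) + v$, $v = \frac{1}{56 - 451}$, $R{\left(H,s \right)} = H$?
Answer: $- \frac{18803185}{1882} \approx -9991.1$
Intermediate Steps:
$v = - \frac{1}{395}$ ($v = \frac{1}{-395} = - \frac{1}{395} \approx -0.0025316$)
$r{\left(P,I \right)} = - \frac{1}{395} + I + P$ ($r{\left(P,I \right)} = \left(P + I\right) - \frac{1}{395} = \left(I + P\right) - \frac{1}{395} = - \frac{1}{395} + I + P$)
$\frac{-351373 - 457878}{r{\left(u,-9 \right)} + R{\left(120,143 \right)}} = \frac{-351373 - 457878}{\left(- \frac{1}{395} - 9 - 30\right) + 120} = - \frac{809251}{- \frac{15406}{395} + 120} = - \frac{809251}{\frac{31994}{395}} = \left(-809251\right) \frac{395}{31994} = - \frac{18803185}{1882}$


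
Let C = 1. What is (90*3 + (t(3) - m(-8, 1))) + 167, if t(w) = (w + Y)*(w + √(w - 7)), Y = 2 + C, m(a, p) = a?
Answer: 463 + 12*I ≈ 463.0 + 12.0*I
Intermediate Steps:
Y = 3 (Y = 2 + 1 = 3)
t(w) = (3 + w)*(w + √(-7 + w)) (t(w) = (w + 3)*(w + √(w - 7)) = (3 + w)*(w + √(-7 + w)))
(90*3 + (t(3) - m(-8, 1))) + 167 = (90*3 + ((3² + 3*3 + 3*√(-7 + 3) + 3*√(-7 + 3)) - 1*(-8))) + 167 = (270 + ((9 + 9 + 3*√(-4) + 3*√(-4)) + 8)) + 167 = (270 + ((9 + 9 + 3*(2*I) + 3*(2*I)) + 8)) + 167 = (270 + ((9 + 9 + 6*I + 6*I) + 8)) + 167 = (270 + ((18 + 12*I) + 8)) + 167 = (270 + (26 + 12*I)) + 167 = (296 + 12*I) + 167 = 463 + 12*I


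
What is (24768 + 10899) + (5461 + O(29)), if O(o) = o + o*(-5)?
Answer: 41012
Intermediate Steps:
O(o) = -4*o (O(o) = o - 5*o = -4*o)
(24768 + 10899) + (5461 + O(29)) = (24768 + 10899) + (5461 - 4*29) = 35667 + (5461 - 116) = 35667 + 5345 = 41012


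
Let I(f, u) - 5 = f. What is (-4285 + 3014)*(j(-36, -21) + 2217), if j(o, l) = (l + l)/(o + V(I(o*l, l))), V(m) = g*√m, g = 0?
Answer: -16915739/6 ≈ -2.8193e+6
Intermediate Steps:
I(f, u) = 5 + f
V(m) = 0 (V(m) = 0*√m = 0)
j(o, l) = 2*l/o (j(o, l) = (l + l)/(o + 0) = (2*l)/o = 2*l/o)
(-4285 + 3014)*(j(-36, -21) + 2217) = (-4285 + 3014)*(2*(-21)/(-36) + 2217) = -1271*(2*(-21)*(-1/36) + 2217) = -1271*(7/6 + 2217) = -1271*13309/6 = -16915739/6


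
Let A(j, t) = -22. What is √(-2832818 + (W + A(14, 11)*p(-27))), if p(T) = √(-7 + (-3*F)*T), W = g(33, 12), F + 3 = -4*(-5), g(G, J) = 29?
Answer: √(-2832789 - 22*√1370) ≈ 1683.3*I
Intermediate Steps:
F = 17 (F = -3 - 4*(-5) = -3 + 20 = 17)
W = 29
p(T) = √(-7 - 51*T) (p(T) = √(-7 + (-3*17)*T) = √(-7 - 51*T))
√(-2832818 + (W + A(14, 11)*p(-27))) = √(-2832818 + (29 - 22*√(-7 - 51*(-27)))) = √(-2832818 + (29 - 22*√(-7 + 1377))) = √(-2832818 + (29 - 22*√1370)) = √(-2832789 - 22*√1370)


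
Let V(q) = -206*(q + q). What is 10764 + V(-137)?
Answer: 67208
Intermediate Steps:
V(q) = -412*q
10764 + V(-137) = 10764 - 412*(-137) = 10764 + 56444 = 67208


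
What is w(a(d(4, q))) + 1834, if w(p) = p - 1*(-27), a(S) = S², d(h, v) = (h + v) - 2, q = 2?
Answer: 1877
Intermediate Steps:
d(h, v) = -2 + h + v
w(p) = 27 + p (w(p) = p + 27 = 27 + p)
w(a(d(4, q))) + 1834 = (27 + (-2 + 4 + 2)²) + 1834 = (27 + 4²) + 1834 = (27 + 16) + 1834 = 43 + 1834 = 1877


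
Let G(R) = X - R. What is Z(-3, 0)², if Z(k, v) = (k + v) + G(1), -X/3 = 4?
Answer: 256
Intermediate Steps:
X = -12 (X = -3*4 = -12)
G(R) = -12 - R
Z(k, v) = -13 + k + v (Z(k, v) = (k + v) + (-12 - 1*1) = (k + v) + (-12 - 1) = (k + v) - 13 = -13 + k + v)
Z(-3, 0)² = (-13 - 3 + 0)² = (-16)² = 256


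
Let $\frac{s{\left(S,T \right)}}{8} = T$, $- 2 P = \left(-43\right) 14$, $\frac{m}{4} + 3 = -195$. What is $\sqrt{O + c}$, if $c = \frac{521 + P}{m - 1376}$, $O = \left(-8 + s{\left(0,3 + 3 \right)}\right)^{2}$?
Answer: $\frac{\sqrt{469911019}}{542} \approx 39.995$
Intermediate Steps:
$m = -792$ ($m = -12 + 4 \left(-195\right) = -12 - 780 = -792$)
$P = 301$ ($P = - \frac{\left(-43\right) 14}{2} = \left(- \frac{1}{2}\right) \left(-602\right) = 301$)
$s{\left(S,T \right)} = 8 T$
$O = 1600$ ($O = \left(-8 + 8 \left(3 + 3\right)\right)^{2} = \left(-8 + 8 \cdot 6\right)^{2} = \left(-8 + 48\right)^{2} = 40^{2} = 1600$)
$c = - \frac{411}{1084}$ ($c = \frac{521 + 301}{-792 - 1376} = \frac{822}{-2168} = 822 \left(- \frac{1}{2168}\right) = - \frac{411}{1084} \approx -0.37915$)
$\sqrt{O + c} = \sqrt{1600 - \frac{411}{1084}} = \sqrt{\frac{1733989}{1084}} = \frac{\sqrt{469911019}}{542}$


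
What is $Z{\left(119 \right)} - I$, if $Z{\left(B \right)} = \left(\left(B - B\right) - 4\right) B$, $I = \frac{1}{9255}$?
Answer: $- \frac{4405381}{9255} \approx -476.0$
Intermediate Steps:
$I = \frac{1}{9255} \approx 0.00010805$
$Z{\left(B \right)} = - 4 B$ ($Z{\left(B \right)} = \left(0 - 4\right) B = - 4 B$)
$Z{\left(119 \right)} - I = \left(-4\right) 119 - \frac{1}{9255} = -476 - \frac{1}{9255} = - \frac{4405381}{9255}$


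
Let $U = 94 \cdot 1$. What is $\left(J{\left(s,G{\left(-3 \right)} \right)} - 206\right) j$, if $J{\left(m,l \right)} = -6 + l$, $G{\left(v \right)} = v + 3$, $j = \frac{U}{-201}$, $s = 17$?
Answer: $\frac{19928}{201} \approx 99.144$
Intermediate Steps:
$U = 94$
$j = - \frac{94}{201}$ ($j = \frac{94}{-201} = 94 \left(- \frac{1}{201}\right) = - \frac{94}{201} \approx -0.46766$)
$G{\left(v \right)} = 3 + v$
$\left(J{\left(s,G{\left(-3 \right)} \right)} - 206\right) j = \left(\left(-6 + \left(3 - 3\right)\right) - 206\right) \left(- \frac{94}{201}\right) = \left(\left(-6 + 0\right) - 206\right) \left(- \frac{94}{201}\right) = \left(-6 - 206\right) \left(- \frac{94}{201}\right) = \left(-212\right) \left(- \frac{94}{201}\right) = \frac{19928}{201}$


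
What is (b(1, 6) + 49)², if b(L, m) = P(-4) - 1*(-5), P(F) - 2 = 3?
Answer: 3481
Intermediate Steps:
P(F) = 5 (P(F) = 2 + 3 = 5)
b(L, m) = 10 (b(L, m) = 5 - 1*(-5) = 5 + 5 = 10)
(b(1, 6) + 49)² = (10 + 49)² = 59² = 3481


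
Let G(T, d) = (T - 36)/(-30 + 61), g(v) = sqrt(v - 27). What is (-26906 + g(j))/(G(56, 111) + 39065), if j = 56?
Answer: -834086/1211035 + 31*sqrt(29)/1211035 ≈ -0.68860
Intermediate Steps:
g(v) = sqrt(-27 + v)
G(T, d) = -36/31 + T/31 (G(T, d) = (-36 + T)/31 = (-36 + T)*(1/31) = -36/31 + T/31)
(-26906 + g(j))/(G(56, 111) + 39065) = (-26906 + sqrt(-27 + 56))/((-36/31 + (1/31)*56) + 39065) = (-26906 + sqrt(29))/((-36/31 + 56/31) + 39065) = (-26906 + sqrt(29))/(20/31 + 39065) = (-26906 + sqrt(29))/(1211035/31) = (-26906 + sqrt(29))*(31/1211035) = -834086/1211035 + 31*sqrt(29)/1211035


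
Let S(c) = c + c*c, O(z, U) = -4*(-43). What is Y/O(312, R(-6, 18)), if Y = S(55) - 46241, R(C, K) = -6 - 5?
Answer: -43161/172 ≈ -250.94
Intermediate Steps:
R(C, K) = -11
O(z, U) = 172
S(c) = c + c**2
Y = -43161 (Y = 55*(1 + 55) - 46241 = 55*56 - 46241 = 3080 - 46241 = -43161)
Y/O(312, R(-6, 18)) = -43161/172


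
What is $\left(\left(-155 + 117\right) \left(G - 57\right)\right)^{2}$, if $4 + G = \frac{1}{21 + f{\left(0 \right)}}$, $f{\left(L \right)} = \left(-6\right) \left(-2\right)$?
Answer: $\frac{5845519936}{1089} \approx 5.3678 \cdot 10^{6}$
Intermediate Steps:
$f{\left(L \right)} = 12$
$G = - \frac{131}{33}$ ($G = -4 + \frac{1}{21 + 12} = -4 + \frac{1}{33} = - \frac{131}{33} \approx -3.9697$)
$\left(\left(-155 + 117\right) \left(G - 57\right)\right)^{2} = \left(\left(-155 + 117\right) \left(- \frac{131}{33} - 57\right)\right)^{2} = \left(\left(-38\right) \left(- \frac{2012}{33}\right)\right)^{2} = \left(\frac{76456}{33}\right)^{2} = \frac{5845519936}{1089}$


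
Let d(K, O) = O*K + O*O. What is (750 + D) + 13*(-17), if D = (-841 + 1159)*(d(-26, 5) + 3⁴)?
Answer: -7103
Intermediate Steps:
d(K, O) = O² + K*O (d(K, O) = K*O + O² = O² + K*O)
D = -7632 (D = (-841 + 1159)*(5*(-26 + 5) + 3⁴) = 318*(5*(-21) + 81) = 318*(-105 + 81) = 318*(-24) = -7632)
(750 + D) + 13*(-17) = (750 - 7632) + 13*(-17) = -6882 - 221 = -7103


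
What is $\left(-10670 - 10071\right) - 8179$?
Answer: $-28920$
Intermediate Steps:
$\left(-10670 - 10071\right) - 8179 = -20741 - 8179 = -28920$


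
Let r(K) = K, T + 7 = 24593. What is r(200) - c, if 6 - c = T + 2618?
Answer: 27398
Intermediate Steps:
T = 24586 (T = -7 + 24593 = 24586)
c = -27198 (c = 6 - (24586 + 2618) = 6 - 1*27204 = 6 - 27204 = -27198)
r(200) - c = 200 - 1*(-27198) = 200 + 27198 = 27398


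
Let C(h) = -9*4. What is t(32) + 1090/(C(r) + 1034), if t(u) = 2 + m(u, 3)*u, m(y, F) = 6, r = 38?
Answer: 97351/499 ≈ 195.09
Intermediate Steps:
C(h) = -36
t(u) = 2 + 6*u
t(32) + 1090/(C(r) + 1034) = (2 + 6*32) + 1090/(-36 + 1034) = (2 + 192) + 1090/998 = 194 + 1090*(1/998) = 194 + 545/499 = 97351/499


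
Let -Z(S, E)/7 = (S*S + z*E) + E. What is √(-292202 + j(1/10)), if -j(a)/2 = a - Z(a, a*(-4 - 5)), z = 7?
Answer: I*√29210154/10 ≈ 540.46*I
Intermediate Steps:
Z(S, E) = -56*E - 7*S² (Z(S, E) = -7*((S*S + 7*E) + E) = -7*((S² + 7*E) + E) = -7*(S² + 8*E) = -56*E - 7*S²)
j(a) = -14*a² + 1006*a (j(a) = -2*(a - (-56*a*(-4 - 5) - 7*a²)) = -2*(a - (-56*a*(-9) - 7*a²)) = -2*(a - (-(-504)*a - 7*a²)) = -2*(a - (504*a - 7*a²)) = -2*(a - (-7*a² + 504*a)) = -2*(a + (-504*a + 7*a²)) = -2*(-503*a + 7*a²) = -14*a² + 1006*a)
√(-292202 + j(1/10)) = √(-292202 + 2*(503 - 7/10)/10) = √(-292202 + 2*(⅒)*(503 - 7*⅒)) = √(-292202 + 2*(⅒)*(503 - 7/10)) = √(-292202 + 2*(⅒)*(5023/10)) = √(-292202 + 5023/50) = √(-14605077/50) = I*√29210154/10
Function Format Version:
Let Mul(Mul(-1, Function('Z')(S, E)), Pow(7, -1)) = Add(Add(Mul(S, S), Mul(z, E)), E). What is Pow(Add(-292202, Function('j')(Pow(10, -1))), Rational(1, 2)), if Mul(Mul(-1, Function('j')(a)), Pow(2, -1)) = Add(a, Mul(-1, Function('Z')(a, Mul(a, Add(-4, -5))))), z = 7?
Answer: Mul(Rational(1, 10), I, Pow(29210154, Rational(1, 2))) ≈ Mul(540.46, I)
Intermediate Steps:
Function('Z')(S, E) = Add(Mul(-56, E), Mul(-7, Pow(S, 2))) (Function('Z')(S, E) = Mul(-7, Add(Add(Mul(S, S), Mul(7, E)), E)) = Mul(-7, Add(Add(Pow(S, 2), Mul(7, E)), E)) = Mul(-7, Add(Pow(S, 2), Mul(8, E))) = Add(Mul(-56, E), Mul(-7, Pow(S, 2))))
Function('j')(a) = Add(Mul(-14, Pow(a, 2)), Mul(1006, a)) (Function('j')(a) = Mul(-2, Add(a, Mul(-1, Add(Mul(-56, Mul(a, Add(-4, -5))), Mul(-7, Pow(a, 2)))))) = Mul(-2, Add(a, Mul(-1, Add(Mul(-56, Mul(a, -9)), Mul(-7, Pow(a, 2)))))) = Mul(-2, Add(a, Mul(-1, Add(Mul(-56, Mul(-9, a)), Mul(-7, Pow(a, 2)))))) = Mul(-2, Add(a, Mul(-1, Add(Mul(504, a), Mul(-7, Pow(a, 2)))))) = Mul(-2, Add(a, Mul(-1, Add(Mul(-7, Pow(a, 2)), Mul(504, a))))) = Mul(-2, Add(a, Add(Mul(-504, a), Mul(7, Pow(a, 2))))) = Mul(-2, Add(Mul(-503, a), Mul(7, Pow(a, 2)))) = Add(Mul(-14, Pow(a, 2)), Mul(1006, a)))
Pow(Add(-292202, Function('j')(Pow(10, -1))), Rational(1, 2)) = Pow(Add(-292202, Mul(2, Pow(10, -1), Add(503, Mul(-7, Pow(10, -1))))), Rational(1, 2)) = Pow(Add(-292202, Mul(2, Rational(1, 10), Add(503, Mul(-7, Rational(1, 10))))), Rational(1, 2)) = Pow(Add(-292202, Mul(2, Rational(1, 10), Add(503, Rational(-7, 10)))), Rational(1, 2)) = Pow(Add(-292202, Mul(2, Rational(1, 10), Rational(5023, 10))), Rational(1, 2)) = Pow(Add(-292202, Rational(5023, 50)), Rational(1, 2)) = Pow(Rational(-14605077, 50), Rational(1, 2)) = Mul(Rational(1, 10), I, Pow(29210154, Rational(1, 2)))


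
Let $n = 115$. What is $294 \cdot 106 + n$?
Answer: $31279$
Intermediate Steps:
$294 \cdot 106 + n = 294 \cdot 106 + 115 = 31164 + 115 = 31279$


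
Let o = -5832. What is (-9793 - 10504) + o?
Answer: -26129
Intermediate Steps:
(-9793 - 10504) + o = (-9793 - 10504) - 5832 = -20297 - 5832 = -26129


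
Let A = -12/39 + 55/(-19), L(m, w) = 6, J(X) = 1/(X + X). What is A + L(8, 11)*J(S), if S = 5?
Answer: -3214/1235 ≈ -2.6024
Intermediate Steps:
J(X) = 1/(2*X)
A = -791/247 (A = -12*1/39 + 55*(-1/19) = -4/13 - 55/19 = -791/247 ≈ -3.2024)
A + L(8, 11)*J(S) = -791/247 + 6*((½)/5) = -791/247 + 6*((½)*(⅕)) = -791/247 + 6*(⅒) = -791/247 + ⅗ = -3214/1235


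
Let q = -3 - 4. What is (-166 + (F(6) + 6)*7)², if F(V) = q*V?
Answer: 174724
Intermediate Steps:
q = -7
F(V) = -7*V
(-166 + (F(6) + 6)*7)² = (-166 + (-7*6 + 6)*7)² = (-166 + (-42 + 6)*7)² = (-166 - 36*7)² = (-166 - 252)² = (-418)² = 174724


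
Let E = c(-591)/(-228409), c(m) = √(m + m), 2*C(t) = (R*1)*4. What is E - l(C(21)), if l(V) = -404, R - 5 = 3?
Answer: 404 - I*√1182/228409 ≈ 404.0 - 0.00015052*I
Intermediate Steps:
R = 8 (R = 5 + 3 = 8)
C(t) = 16 (C(t) = ((8*1)*4)/2 = (8*4)/2 = (½)*32 = 16)
c(m) = √2*√m (c(m) = √(2*m) = √2*√m)
E = -I*√1182/228409 (E = (√2*√(-591))/(-228409) = (√2*(I*√591))*(-1/228409) = (I*√1182)*(-1/228409) = -I*√1182/228409 ≈ -0.00015052*I)
E - l(C(21)) = -I*√1182/228409 - 1*(-404) = -I*√1182/228409 + 404 = 404 - I*√1182/228409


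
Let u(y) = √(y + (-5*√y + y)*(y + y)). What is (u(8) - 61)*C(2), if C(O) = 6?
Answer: -366 + 12*√(34 - 40*√2) ≈ -366.0 + 57.008*I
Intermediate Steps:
u(y) = √(y + 2*y*(y - 5*√y)) (u(y) = √(y + (y - 5*√y)*(2*y)) = √(y + 2*y*(y - 5*√y)))
(u(8) - 61)*C(2) = (√(8 - 160*√2 + 2*8²) - 61)*6 = (√(8 - 160*√2 + 2*64) - 61)*6 = (√(8 - 160*√2 + 128) - 61)*6 = (√(136 - 160*√2) - 61)*6 = (-61 + √(136 - 160*√2))*6 = -366 + 6*√(136 - 160*√2)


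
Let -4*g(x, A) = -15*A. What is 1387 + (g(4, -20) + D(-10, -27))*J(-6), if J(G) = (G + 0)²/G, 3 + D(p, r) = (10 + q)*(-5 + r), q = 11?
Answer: 5887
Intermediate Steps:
g(x, A) = 15*A/4 (g(x, A) = -(-15)*A/4 = 15*A/4)
D(p, r) = -108 + 21*r (D(p, r) = -3 + (10 + 11)*(-5 + r) = -3 + 21*(-5 + r) = -3 + (-105 + 21*r) = -108 + 21*r)
J(G) = G (J(G) = G²/G = G)
1387 + (g(4, -20) + D(-10, -27))*J(-6) = 1387 + ((15/4)*(-20) + (-108 + 21*(-27)))*(-6) = 1387 + (-75 + (-108 - 567))*(-6) = 1387 + (-75 - 675)*(-6) = 1387 - 750*(-6) = 1387 + 4500 = 5887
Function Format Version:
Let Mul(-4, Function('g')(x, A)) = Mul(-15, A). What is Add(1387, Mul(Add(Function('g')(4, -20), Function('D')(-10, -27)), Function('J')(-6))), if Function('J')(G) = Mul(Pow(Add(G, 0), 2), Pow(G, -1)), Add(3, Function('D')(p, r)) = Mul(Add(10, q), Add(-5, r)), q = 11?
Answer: 5887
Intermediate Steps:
Function('g')(x, A) = Mul(Rational(15, 4), A) (Function('g')(x, A) = Mul(Rational(-1, 4), Mul(-15, A)) = Mul(Rational(15, 4), A))
Function('D')(p, r) = Add(-108, Mul(21, r)) (Function('D')(p, r) = Add(-3, Mul(Add(10, 11), Add(-5, r))) = Add(-3, Mul(21, Add(-5, r))) = Add(-3, Add(-105, Mul(21, r))) = Add(-108, Mul(21, r)))
Function('J')(G) = G (Function('J')(G) = Mul(Pow(G, 2), Pow(G, -1)) = G)
Add(1387, Mul(Add(Function('g')(4, -20), Function('D')(-10, -27)), Function('J')(-6))) = Add(1387, Mul(Add(Mul(Rational(15, 4), -20), Add(-108, Mul(21, -27))), -6)) = Add(1387, Mul(Add(-75, Add(-108, -567)), -6)) = Add(1387, Mul(Add(-75, -675), -6)) = Add(1387, Mul(-750, -6)) = Add(1387, 4500) = 5887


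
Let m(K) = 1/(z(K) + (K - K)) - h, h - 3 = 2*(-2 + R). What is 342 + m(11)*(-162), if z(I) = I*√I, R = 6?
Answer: 2124 - 162*√11/121 ≈ 2119.6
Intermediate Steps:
z(I) = I^(3/2)
h = 11 (h = 3 + 2*(-2 + 6) = 3 + 2*4 = 3 + 8 = 11)
m(K) = -11 + K^(-3/2) (m(K) = 1/(K^(3/2) + (K - K)) - 1*11 = 1/(K^(3/2) + 0) - 11 = 1/(K^(3/2)) - 11 = K^(-3/2) - 11 = -11 + K^(-3/2))
342 + m(11)*(-162) = 342 + (-11 + 11^(-3/2))*(-162) = 342 + (-11 + √11/121)*(-162) = 342 + (1782 - 162*√11/121) = 2124 - 162*√11/121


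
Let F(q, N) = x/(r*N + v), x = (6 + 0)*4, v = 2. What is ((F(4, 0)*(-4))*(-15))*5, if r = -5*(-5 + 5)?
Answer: 3600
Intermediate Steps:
r = 0 (r = -5*0 = 0)
x = 24 (x = 6*4 = 24)
F(q, N) = 12 (F(q, N) = 24/(0*N + 2) = 24/(0 + 2) = 24/2 = 24*(½) = 12)
((F(4, 0)*(-4))*(-15))*5 = ((12*(-4))*(-15))*5 = -48*(-15)*5 = 720*5 = 3600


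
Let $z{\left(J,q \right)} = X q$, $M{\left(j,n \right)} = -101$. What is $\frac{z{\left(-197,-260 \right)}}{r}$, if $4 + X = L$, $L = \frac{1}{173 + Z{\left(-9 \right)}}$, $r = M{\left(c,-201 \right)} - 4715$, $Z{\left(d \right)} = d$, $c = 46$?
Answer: $- \frac{42575}{197456} \approx -0.21562$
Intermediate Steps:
$r = -4816$ ($r = -101 - 4715 = -4816$)
$L = \frac{1}{164}$ ($L = \frac{1}{173 - 9} = \frac{1}{164} \approx 0.0060976$)
$X = - \frac{655}{164}$ ($X = -4 + \frac{1}{164} = - \frac{655}{164} \approx -3.9939$)
$z{\left(J,q \right)} = - \frac{655 q}{164}$
$\frac{z{\left(-197,-260 \right)}}{r} = \frac{\left(- \frac{655}{164}\right) \left(-260\right)}{-4816} = \frac{42575}{41} \left(- \frac{1}{4816}\right) = - \frac{42575}{197456}$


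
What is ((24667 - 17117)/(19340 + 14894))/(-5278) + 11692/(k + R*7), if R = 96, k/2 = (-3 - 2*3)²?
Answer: 528146678821/37673250342 ≈ 14.019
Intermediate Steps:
k = 162 (k = 2*(-3 - 2*3)² = 2*(-3 - 6)² = 2*(-9)² = 2*81 = 162)
((24667 - 17117)/(19340 + 14894))/(-5278) + 11692/(k + R*7) = ((24667 - 17117)/(19340 + 14894))/(-5278) + 11692/(162 + 96*7) = (7550/34234)*(-1/5278) + 11692/(162 + 672) = (7550*(1/34234))*(-1/5278) + 11692/834 = (3775/17117)*(-1/5278) + 11692*(1/834) = -3775/90343526 + 5846/417 = 528146678821/37673250342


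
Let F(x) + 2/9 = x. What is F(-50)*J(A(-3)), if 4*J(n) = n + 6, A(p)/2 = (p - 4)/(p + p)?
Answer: -2825/27 ≈ -104.63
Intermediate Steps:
F(x) = -2/9 + x
A(p) = (-4 + p)/p (A(p) = 2*((p - 4)/(p + p)) = 2*((-4 + p)/((2*p))) = 2*((-4 + p)*(1/(2*p))) = 2*((-4 + p)/(2*p)) = (-4 + p)/p)
J(n) = 3/2 + n/4 (J(n) = (n + 6)/4 = (6 + n)/4 = 3/2 + n/4)
F(-50)*J(A(-3)) = (-2/9 - 50)*(3/2 + ((-4 - 3)/(-3))/4) = -452*(3/2 + (-1/3*(-7))/4)/9 = -452*(3/2 + (1/4)*(7/3))/9 = -452*(3/2 + 7/12)/9 = -452/9*25/12 = -2825/27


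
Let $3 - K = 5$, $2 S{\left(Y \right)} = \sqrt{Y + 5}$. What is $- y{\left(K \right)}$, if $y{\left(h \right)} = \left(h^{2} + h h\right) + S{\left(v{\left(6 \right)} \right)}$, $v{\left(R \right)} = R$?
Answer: $-8 - \frac{\sqrt{11}}{2} \approx -9.6583$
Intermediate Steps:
$S{\left(Y \right)} = \frac{\sqrt{5 + Y}}{2}$ ($S{\left(Y \right)} = \frac{\sqrt{Y + 5}}{2} = \frac{\sqrt{5 + Y}}{2}$)
$K = -2$ ($K = 3 - 5 = -2$)
$y{\left(h \right)} = \frac{\sqrt{11}}{2} + 2 h^{2}$ ($y{\left(h \right)} = \left(h^{2} + h h\right) + \frac{\sqrt{5 + 6}}{2} = \left(h^{2} + h^{2}\right) + \frac{\sqrt{11}}{2} = 2 h^{2} + \frac{\sqrt{11}}{2} = \frac{\sqrt{11}}{2} + 2 h^{2}$)
$- y{\left(K \right)} = - (\frac{\sqrt{11}}{2} + 2 \left(-2\right)^{2}) = - (\frac{\sqrt{11}}{2} + 2 \cdot 4) = - (\frac{\sqrt{11}}{2} + 8) = - (8 + \frac{\sqrt{11}}{2}) = -8 - \frac{\sqrt{11}}{2}$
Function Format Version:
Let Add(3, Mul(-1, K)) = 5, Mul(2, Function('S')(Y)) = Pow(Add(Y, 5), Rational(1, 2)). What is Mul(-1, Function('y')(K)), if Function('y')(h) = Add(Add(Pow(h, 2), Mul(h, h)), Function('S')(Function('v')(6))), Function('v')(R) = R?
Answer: Add(-8, Mul(Rational(-1, 2), Pow(11, Rational(1, 2)))) ≈ -9.6583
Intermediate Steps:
Function('S')(Y) = Mul(Rational(1, 2), Pow(Add(5, Y), Rational(1, 2))) (Function('S')(Y) = Mul(Rational(1, 2), Pow(Add(Y, 5), Rational(1, 2))) = Mul(Rational(1, 2), Pow(Add(5, Y), Rational(1, 2))))
K = -2 (K = Add(3, Mul(-1, 5)) = Add(3, -5) = -2)
Function('y')(h) = Add(Mul(Rational(1, 2), Pow(11, Rational(1, 2))), Mul(2, Pow(h, 2))) (Function('y')(h) = Add(Add(Pow(h, 2), Mul(h, h)), Mul(Rational(1, 2), Pow(Add(5, 6), Rational(1, 2)))) = Add(Add(Pow(h, 2), Pow(h, 2)), Mul(Rational(1, 2), Pow(11, Rational(1, 2)))) = Add(Mul(2, Pow(h, 2)), Mul(Rational(1, 2), Pow(11, Rational(1, 2)))) = Add(Mul(Rational(1, 2), Pow(11, Rational(1, 2))), Mul(2, Pow(h, 2))))
Mul(-1, Function('y')(K)) = Mul(-1, Add(Mul(Rational(1, 2), Pow(11, Rational(1, 2))), Mul(2, Pow(-2, 2)))) = Mul(-1, Add(Mul(Rational(1, 2), Pow(11, Rational(1, 2))), Mul(2, 4))) = Mul(-1, Add(Mul(Rational(1, 2), Pow(11, Rational(1, 2))), 8)) = Mul(-1, Add(8, Mul(Rational(1, 2), Pow(11, Rational(1, 2))))) = Add(-8, Mul(Rational(-1, 2), Pow(11, Rational(1, 2))))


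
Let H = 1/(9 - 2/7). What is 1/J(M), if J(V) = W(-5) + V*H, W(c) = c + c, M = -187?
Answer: -61/1919 ≈ -0.031787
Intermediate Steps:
W(c) = 2*c
H = 7/61 (H = 1/(9 - 2*⅐) = 1/(9 - 2/7) = 1/(61/7) = 7/61 ≈ 0.11475)
J(V) = -10 + 7*V/61 (J(V) = 2*(-5) + V*(7/61) = -10 + 7*V/61)
1/J(M) = 1/(-10 + (7/61)*(-187)) = 1/(-10 - 1309/61) = 1/(-1919/61) = -61/1919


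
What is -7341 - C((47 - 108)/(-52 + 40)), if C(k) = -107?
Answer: -7234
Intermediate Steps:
-7341 - C((47 - 108)/(-52 + 40)) = -7341 - 1*(-107) = -7341 + 107 = -7234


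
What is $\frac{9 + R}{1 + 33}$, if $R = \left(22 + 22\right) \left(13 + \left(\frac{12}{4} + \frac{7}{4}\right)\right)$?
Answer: $\frac{395}{17} \approx 23.235$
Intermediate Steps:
$R = 781$ ($R = 44 \left(13 + \left(12 \cdot \frac{1}{4} + 7 \cdot \frac{1}{4}\right)\right) = 44 \left(13 + \left(3 + \frac{7}{4}\right)\right) = 44 \left(13 + \frac{19}{4}\right) = 44 \cdot \frac{71}{4} = 781$)
$\frac{9 + R}{1 + 33} = \frac{9 + 781}{1 + 33} = \frac{1}{34} \cdot 790 = \frac{395}{17}$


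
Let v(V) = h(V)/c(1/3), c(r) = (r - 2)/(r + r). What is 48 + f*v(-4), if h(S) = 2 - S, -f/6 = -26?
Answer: -1632/5 ≈ -326.40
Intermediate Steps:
f = 156 (f = -6*(-26) = 156)
c(r) = (-2 + r)/(2*r) (c(r) = (-2 + r)/((2*r)) = (-2 + r)*(1/(2*r)) = (-2 + r)/(2*r))
v(V) = -4/5 + 2*V/5 (v(V) = (2 - V)/(((-2 + 1/3)/(2*((1/3))))) = (2 - V)/(((-2 + 1*(1/3))/(2*((1*(1/3)))))) = (2 - V)/(((-2 + 1/3)/(2*(1/3)))) = (2 - V)/(((1/2)*3*(-5/3))) = (2 - V)/(-5/2) = (2 - V)*(-2/5) = -4/5 + 2*V/5)
48 + f*v(-4) = 48 + 156*(-4/5 + (2/5)*(-4)) = 48 + 156*(-4/5 - 8/5) = 48 + 156*(-12/5) = 48 - 1872/5 = -1632/5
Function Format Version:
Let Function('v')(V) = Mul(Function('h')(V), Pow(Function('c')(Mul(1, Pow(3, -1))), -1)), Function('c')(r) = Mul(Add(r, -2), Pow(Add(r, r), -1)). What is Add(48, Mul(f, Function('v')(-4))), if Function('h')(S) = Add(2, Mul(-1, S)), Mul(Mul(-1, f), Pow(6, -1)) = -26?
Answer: Rational(-1632, 5) ≈ -326.40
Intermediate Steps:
f = 156 (f = Mul(-6, -26) = 156)
Function('c')(r) = Mul(Rational(1, 2), Pow(r, -1), Add(-2, r)) (Function('c')(r) = Mul(Add(-2, r), Pow(Mul(2, r), -1)) = Mul(Add(-2, r), Mul(Rational(1, 2), Pow(r, -1))) = Mul(Rational(1, 2), Pow(r, -1), Add(-2, r)))
Function('v')(V) = Add(Rational(-4, 5), Mul(Rational(2, 5), V)) (Function('v')(V) = Mul(Add(2, Mul(-1, V)), Pow(Mul(Rational(1, 2), Pow(Mul(1, Pow(3, -1)), -1), Add(-2, Mul(1, Pow(3, -1)))), -1)) = Mul(Add(2, Mul(-1, V)), Pow(Mul(Rational(1, 2), Pow(Mul(1, Rational(1, 3)), -1), Add(-2, Mul(1, Rational(1, 3)))), -1)) = Mul(Add(2, Mul(-1, V)), Pow(Mul(Rational(1, 2), Pow(Rational(1, 3), -1), Add(-2, Rational(1, 3))), -1)) = Mul(Add(2, Mul(-1, V)), Pow(Mul(Rational(1, 2), 3, Rational(-5, 3)), -1)) = Mul(Add(2, Mul(-1, V)), Pow(Rational(-5, 2), -1)) = Mul(Add(2, Mul(-1, V)), Rational(-2, 5)) = Add(Rational(-4, 5), Mul(Rational(2, 5), V)))
Add(48, Mul(f, Function('v')(-4))) = Add(48, Mul(156, Add(Rational(-4, 5), Mul(Rational(2, 5), -4)))) = Add(48, Mul(156, Add(Rational(-4, 5), Rational(-8, 5)))) = Add(48, Mul(156, Rational(-12, 5))) = Add(48, Rational(-1872, 5)) = Rational(-1632, 5)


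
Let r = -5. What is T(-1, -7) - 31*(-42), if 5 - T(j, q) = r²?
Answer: 1282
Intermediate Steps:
T(j, q) = -20 (T(j, q) = 5 - 1*(-5)² = 5 - 1*25 = 5 - 25 = -20)
T(-1, -7) - 31*(-42) = -20 - 31*(-42) = -20 + 1302 = 1282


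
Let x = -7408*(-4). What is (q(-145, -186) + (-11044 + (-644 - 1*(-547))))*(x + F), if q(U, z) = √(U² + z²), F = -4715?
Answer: -277600297 + 24917*√55621 ≈ -2.7172e+8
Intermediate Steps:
x = 29632
(q(-145, -186) + (-11044 + (-644 - 1*(-547))))*(x + F) = (√((-145)² + (-186)²) + (-11044 + (-644 - 1*(-547))))*(29632 - 4715) = (√(21025 + 34596) + (-11044 + (-644 + 547)))*24917 = (√55621 + (-11044 - 97))*24917 = (√55621 - 11141)*24917 = (-11141 + √55621)*24917 = -277600297 + 24917*√55621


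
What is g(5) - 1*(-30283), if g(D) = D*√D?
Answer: 30283 + 5*√5 ≈ 30294.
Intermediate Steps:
g(D) = D^(3/2)
g(5) - 1*(-30283) = 5^(3/2) - 1*(-30283) = 5*√5 + 30283 = 30283 + 5*√5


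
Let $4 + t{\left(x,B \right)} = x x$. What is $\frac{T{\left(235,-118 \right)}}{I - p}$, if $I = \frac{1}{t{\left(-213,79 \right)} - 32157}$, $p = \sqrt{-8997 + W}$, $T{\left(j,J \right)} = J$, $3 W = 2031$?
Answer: $- \frac{1558544}{1451434516481} - \frac{164681993216 i \sqrt{130}}{1451434516481} \approx -1.0738 \cdot 10^{-6} - 1.2937 i$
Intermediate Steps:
$W = 677$ ($W = \frac{1}{3} \cdot 2031 = 677$)
$p = 8 i \sqrt{130}$ ($p = \sqrt{-8997 + 677} = \sqrt{-8320} = 8 i \sqrt{130} \approx 91.214 i$)
$t{\left(x,B \right)} = -4 + x^{2}$ ($t{\left(x,B \right)} = -4 + x x = -4 + x^{2}$)
$I = \frac{1}{13208}$ ($I = \frac{1}{\left(-4 + \left(-213\right)^{2}\right) - 32157} = \frac{1}{\left(-4 + 45369\right) - 32157} = \frac{1}{45365 - 32157} = \frac{1}{13208} \approx 7.5712 \cdot 10^{-5}$)
$\frac{T{\left(235,-118 \right)}}{I - p} = - \frac{118}{\frac{1}{13208} - 8 i \sqrt{130}}$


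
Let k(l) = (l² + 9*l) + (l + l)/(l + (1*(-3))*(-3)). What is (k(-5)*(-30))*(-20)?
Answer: -13500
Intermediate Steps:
k(l) = l² + 9*l + 2*l/(9 + l) (k(l) = (l² + 9*l) + (2*l)/(l - 3*(-3)) = (l² + 9*l) + (2*l)/(l + 9) = (l² + 9*l) + (2*l)/(9 + l) = (l² + 9*l) + 2*l/(9 + l) = l² + 9*l + 2*l/(9 + l))
(k(-5)*(-30))*(-20) = (-5*(83 + (-5)² + 18*(-5))/(9 - 5)*(-30))*(-20) = (-5*(83 + 25 - 90)/4*(-30))*(-20) = (-5*¼*18*(-30))*(-20) = -45/2*(-30)*(-20) = 675*(-20) = -13500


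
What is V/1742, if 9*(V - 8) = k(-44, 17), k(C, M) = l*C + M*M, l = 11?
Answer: -41/5226 ≈ -0.0078454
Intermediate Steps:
k(C, M) = M**2 + 11*C (k(C, M) = 11*C + M*M = 11*C + M**2 = M**2 + 11*C)
V = -41/3 (V = 8 + (17**2 + 11*(-44))/9 = 8 + (289 - 484)/9 = 8 + (1/9)*(-195) = 8 - 65/3 = -41/3 ≈ -13.667)
V/1742 = -41/3/1742 = -41/3*1/1742 = -41/5226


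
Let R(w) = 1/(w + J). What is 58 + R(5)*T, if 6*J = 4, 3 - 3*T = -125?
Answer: 1114/17 ≈ 65.529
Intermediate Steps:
T = 128/3 (T = 1 - ⅓*(-125) = 1 + 125/3 = 128/3 ≈ 42.667)
J = ⅔ (J = (⅙)*4 = ⅔ ≈ 0.66667)
R(w) = 1/(⅔ + w) (R(w) = 1/(w + ⅔) = 1/(⅔ + w))
58 + R(5)*T = 58 + (3/(2 + 3*5))*(128/3) = 58 + (3/(2 + 15))*(128/3) = 58 + (3/17)*(128/3) = 58 + 128/17 = 1114/17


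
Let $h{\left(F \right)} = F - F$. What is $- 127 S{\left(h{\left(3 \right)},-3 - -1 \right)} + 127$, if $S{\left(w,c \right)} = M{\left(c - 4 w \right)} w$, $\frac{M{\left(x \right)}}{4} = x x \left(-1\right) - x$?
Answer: $127$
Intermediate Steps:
$M{\left(x \right)} = - 4 x - 4 x^{2}$ ($M{\left(x \right)} = 4 \left(x x \left(-1\right) - x\right) = 4 \left(x^{2} \left(-1\right) - x\right) = 4 \left(- x^{2} - x\right) = 4 \left(- x - x^{2}\right) = - 4 x - 4 x^{2}$)
$h{\left(F \right)} = 0$
$S{\left(w,c \right)} = - 4 w \left(c - 4 w\right) \left(1 + c - 4 w\right)$ ($S{\left(w,c \right)} = - 4 \left(c - 4 w\right) \left(1 + \left(c - 4 w\right)\right) w = - 4 \left(c - 4 w\right) \left(1 + c - 4 w\right) w = - 4 w \left(c - 4 w\right) \left(1 + c - 4 w\right)$)
$- 127 S{\left(h{\left(3 \right)},-3 - -1 \right)} + 127 = - 127 \left(\left(-4\right) 0 \left(\left(-3 - -1\right) - 0\right) \left(1 - 2 - 0\right)\right) + 127 = - 127 \left(\left(-4\right) 0 \left(\left(-3 + 1\right) + 0\right) \left(1 + \left(-3 + 1\right) + 0\right)\right) + 127 = - 127 \left(\left(-4\right) 0 \left(-2 + 0\right) \left(1 - 2 + 0\right)\right) + 127 = - 127 \left(\left(-4\right) 0 \left(-2\right) \left(-1\right)\right) + 127 = \left(-127\right) 0 + 127 = 0 + 127 = 127$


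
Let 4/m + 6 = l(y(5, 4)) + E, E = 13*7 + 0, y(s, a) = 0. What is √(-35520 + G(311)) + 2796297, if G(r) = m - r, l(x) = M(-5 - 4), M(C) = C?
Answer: 2796297 + 2*I*√3233743/19 ≈ 2.7963e+6 + 189.29*I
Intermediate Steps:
l(x) = -9 (l(x) = -5 - 4 = -9)
E = 91 (E = 91 + 0 = 91)
m = 1/19 (m = 4/(-6 + (-9 + 91)) = 4/(-6 + 82) = 4/76 = 4*(1/76) = 1/19 ≈ 0.052632)
G(r) = 1/19 - r
√(-35520 + G(311)) + 2796297 = √(-35520 + (1/19 - 1*311)) + 2796297 = √(-35520 + (1/19 - 311)) + 2796297 = √(-35520 - 5908/19) + 2796297 = √(-680788/19) + 2796297 = 2*I*√3233743/19 + 2796297 = 2796297 + 2*I*√3233743/19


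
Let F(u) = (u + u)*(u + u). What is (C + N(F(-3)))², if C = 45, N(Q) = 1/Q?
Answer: 2627641/1296 ≈ 2027.5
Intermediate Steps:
F(u) = 4*u² (F(u) = (2*u)*(2*u) = 4*u²)
(C + N(F(-3)))² = (45 + 1/(4*(-3)²))² = (45 + 1/(4*9))² = (45 + 1/36)² = (1621/36)² = 2627641/1296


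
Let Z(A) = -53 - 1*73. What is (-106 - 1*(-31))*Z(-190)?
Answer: 9450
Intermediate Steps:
Z(A) = -126 (Z(A) = -53 - 73 = -126)
(-106 - 1*(-31))*Z(-190) = (-106 - 1*(-31))*(-126) = (-106 + 31)*(-126) = -75*(-126) = 9450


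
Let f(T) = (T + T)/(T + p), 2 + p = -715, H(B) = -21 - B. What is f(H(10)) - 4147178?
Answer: -1551044541/374 ≈ -4.1472e+6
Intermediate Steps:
p = -717 (p = -2 - 715 = -717)
f(T) = 2*T/(-717 + T) (f(T) = (T + T)/(T - 717) = (2*T)/(-717 + T) = 2*T/(-717 + T))
f(H(10)) - 4147178 = 2*(-21 - 1*10)/(-717 + (-21 - 1*10)) - 4147178 = 2*(-21 - 10)/(-717 + (-21 - 10)) - 4147178 = 2*(-31)/(-717 - 31) - 4147178 = 2*(-31)/(-748) - 4147178 = 2*(-31)*(-1/748) - 4147178 = 31/374 - 4147178 = -1551044541/374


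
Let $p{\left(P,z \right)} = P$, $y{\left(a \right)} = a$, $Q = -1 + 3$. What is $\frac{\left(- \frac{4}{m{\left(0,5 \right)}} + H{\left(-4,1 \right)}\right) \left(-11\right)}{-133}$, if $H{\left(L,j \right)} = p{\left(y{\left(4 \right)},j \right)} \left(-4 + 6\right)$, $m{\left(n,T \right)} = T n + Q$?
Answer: $\frac{66}{133} \approx 0.49624$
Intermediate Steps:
$Q = 2$
$m{\left(n,T \right)} = 2 + T n$ ($m{\left(n,T \right)} = T n + 2 = 2 + T n$)
$H{\left(L,j \right)} = 8$ ($H{\left(L,j \right)} = 4 \left(-4 + 6\right) = 4 \cdot 2 = 8$)
$\frac{\left(- \frac{4}{m{\left(0,5 \right)}} + H{\left(-4,1 \right)}\right) \left(-11\right)}{-133} = \frac{\left(- \frac{4}{2 + 5 \cdot 0} + 8\right) \left(-11\right)}{-133} = \left(- \frac{4}{2 + 0} + 8\right) \left(-11\right) \left(- \frac{1}{133}\right) = \left(- \frac{4}{2} + 8\right) \left(-11\right) \left(- \frac{1}{133}\right) = \left(\left(-4\right) \frac{1}{2} + 8\right) \left(-11\right) \left(- \frac{1}{133}\right) = \left(-2 + 8\right) \left(-11\right) \left(- \frac{1}{133}\right) = 6 \left(-11\right) \left(- \frac{1}{133}\right) = \left(-66\right) \left(- \frac{1}{133}\right) = \frac{66}{133}$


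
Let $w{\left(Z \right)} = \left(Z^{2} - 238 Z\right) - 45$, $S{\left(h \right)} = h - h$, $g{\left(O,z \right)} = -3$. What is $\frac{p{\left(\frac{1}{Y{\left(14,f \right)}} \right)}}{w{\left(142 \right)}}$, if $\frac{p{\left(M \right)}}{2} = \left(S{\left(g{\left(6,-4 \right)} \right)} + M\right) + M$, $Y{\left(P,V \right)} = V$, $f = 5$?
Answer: $- \frac{4}{68385} \approx -5.8492 \cdot 10^{-5}$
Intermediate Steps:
$S{\left(h \right)} = 0$
$w{\left(Z \right)} = -45 + Z^{2} - 238 Z$
$p{\left(M \right)} = 4 M$ ($p{\left(M \right)} = 2 \left(\left(0 + M\right) + M\right) = 2 \left(M + M\right) = 2 \cdot 2 M = 4 M$)
$\frac{p{\left(\frac{1}{Y{\left(14,f \right)}} \right)}}{w{\left(142 \right)}} = \frac{4 \cdot \frac{1}{5}}{-45 + 142^{2} - 33796} = \frac{4 \cdot \frac{1}{5}}{-45 + 20164 - 33796} = \frac{4}{5 \left(-13677\right)} = \frac{4}{5} \left(- \frac{1}{13677}\right) = - \frac{4}{68385}$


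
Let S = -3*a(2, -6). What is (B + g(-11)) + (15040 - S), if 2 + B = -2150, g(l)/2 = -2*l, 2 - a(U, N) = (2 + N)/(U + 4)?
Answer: 12940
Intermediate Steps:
a(U, N) = 2 - (2 + N)/(4 + U) (a(U, N) = 2 - (2 + N)/(U + 4) = 2 - (2 + N)/(4 + U))
g(l) = -4*l (g(l) = 2*(-2*l) = -4*l)
S = -8 (S = -3*(6 - 1*(-6) + 2*2)/(4 + 2) = -3*(6 + 6 + 4)/6 = -16/2 = -3*8/3 = -8)
B = -2152 (B = -2 - 2150 = -2152)
(B + g(-11)) + (15040 - S) = (-2152 - 4*(-11)) + (15040 - 1*(-8)) = (-2152 + 44) + (15040 + 8) = -2108 + 15048 = 12940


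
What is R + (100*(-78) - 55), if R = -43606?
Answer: -51461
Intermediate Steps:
R + (100*(-78) - 55) = -43606 + (100*(-78) - 55) = -43606 + (-7800 - 55) = -43606 - 7855 = -51461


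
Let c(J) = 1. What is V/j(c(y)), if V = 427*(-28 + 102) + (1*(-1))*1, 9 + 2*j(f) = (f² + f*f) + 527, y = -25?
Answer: 31597/260 ≈ 121.53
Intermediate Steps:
j(f) = 259 + f² (j(f) = -9/2 + ((f² + f*f) + 527)/2 = -9/2 + ((f² + f²) + 527)/2 = -9/2 + (2*f² + 527)/2 = -9/2 + (527 + 2*f²)/2 = -9/2 + (527/2 + f²) = 259 + f²)
V = 31597 (V = 427*74 - 1*1 = 31598 - 1 = 31597)
V/j(c(y)) = 31597/(259 + 1²) = 31597/(259 + 1) = 31597/260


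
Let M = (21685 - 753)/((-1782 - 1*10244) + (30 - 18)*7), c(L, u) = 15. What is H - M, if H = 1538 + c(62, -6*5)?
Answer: 9283429/5971 ≈ 1554.8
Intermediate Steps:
M = -10466/5971 (M = 20932/((-1782 - 10244) + 12*7) = 20932/(-12026 + 84) = 20932/(-11942) = 20932*(-1/11942) = -10466/5971 ≈ -1.7528)
H = 1553 (H = 1538 + 15 = 1553)
H - M = 1553 - 1*(-10466/5971) = 1553 + 10466/5971 = 9283429/5971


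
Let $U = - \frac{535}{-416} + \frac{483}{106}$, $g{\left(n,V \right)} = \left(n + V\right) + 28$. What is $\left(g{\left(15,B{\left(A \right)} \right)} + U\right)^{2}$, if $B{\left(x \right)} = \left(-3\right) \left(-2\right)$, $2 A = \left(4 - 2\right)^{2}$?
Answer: $\frac{1462094507241}{486114304} \approx 3007.7$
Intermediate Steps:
$A = 2$ ($A = \frac{\left(4 - 2\right)^{2}}{2} = \frac{2^{2}}{2} = \frac{1}{2} \cdot 4 = 2$)
$B{\left(x \right)} = 6$
$g{\left(n,V \right)} = 28 + V + n$ ($g{\left(n,V \right)} = \left(V + n\right) + 28 = 28 + V + n$)
$U = \frac{128819}{22048}$ ($U = \left(-535\right) \left(- \frac{1}{416}\right) + 483 \cdot \frac{1}{106} = \frac{535}{416} + \frac{483}{106} = \frac{128819}{22048} \approx 5.8427$)
$\left(g{\left(15,B{\left(A \right)} \right)} + U\right)^{2} = \left(\left(28 + 6 + 15\right) + \frac{128819}{22048}\right)^{2} = \left(49 + \frac{128819}{22048}\right)^{2} = \left(\frac{1209171}{22048}\right)^{2} = \frac{1462094507241}{486114304}$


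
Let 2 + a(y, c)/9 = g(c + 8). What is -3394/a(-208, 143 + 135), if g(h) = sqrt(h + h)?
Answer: -1697/1278 - 1697*sqrt(143)/1278 ≈ -17.207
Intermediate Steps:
g(h) = sqrt(2)*sqrt(h) (g(h) = sqrt(2*h) = sqrt(2)*sqrt(h))
a(y, c) = -18 + 9*sqrt(2)*sqrt(8 + c) (a(y, c) = -18 + 9*(sqrt(2)*sqrt(c + 8)) = -18 + 9*(sqrt(2)*sqrt(8 + c)) = -18 + 9*sqrt(2)*sqrt(8 + c))
-3394/a(-208, 143 + 135) = -3394/(-18 + 9*sqrt(16 + 2*(143 + 135))) = -3394/(-18 + 9*sqrt(16 + 2*278)) = -3394/(-18 + 9*sqrt(16 + 556)) = -3394/(-18 + 9*sqrt(572)) = -3394/(-18 + 9*(2*sqrt(143))) = -3394/(-18 + 18*sqrt(143))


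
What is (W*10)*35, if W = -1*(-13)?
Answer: 4550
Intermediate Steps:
W = 13
(W*10)*35 = (13*10)*35 = 130*35 = 4550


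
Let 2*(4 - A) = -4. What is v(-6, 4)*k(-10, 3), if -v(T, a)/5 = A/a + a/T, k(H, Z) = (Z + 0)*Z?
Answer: -75/2 ≈ -37.500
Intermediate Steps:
A = 6 (A = 4 - 1/2*(-4) = 4 + 2 = 6)
k(H, Z) = Z**2 (k(H, Z) = Z*Z = Z**2)
v(T, a) = -30/a - 5*a/T (v(T, a) = -5*(6/a + a/T) = -30/a - 5*a/T)
v(-6, 4)*k(-10, 3) = (-30/4 - 5*4/(-6))*3**2 = (-30*1/4 - 5*4*(-1/6))*9 = (-15/2 + 10/3)*9 = -25/6*9 = -75/2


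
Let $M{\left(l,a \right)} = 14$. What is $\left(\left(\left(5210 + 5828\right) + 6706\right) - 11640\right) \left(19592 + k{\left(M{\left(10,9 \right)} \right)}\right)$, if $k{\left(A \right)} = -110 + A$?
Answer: $119003584$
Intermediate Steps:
$\left(\left(\left(5210 + 5828\right) + 6706\right) - 11640\right) \left(19592 + k{\left(M{\left(10,9 \right)} \right)}\right) = \left(\left(\left(5210 + 5828\right) + 6706\right) - 11640\right) \left(19592 + \left(-110 + 14\right)\right) = \left(\left(11038 + 6706\right) - 11640\right) \left(19592 - 96\right) = \left(17744 - 11640\right) 19496 = 6104 \cdot 19496 = 119003584$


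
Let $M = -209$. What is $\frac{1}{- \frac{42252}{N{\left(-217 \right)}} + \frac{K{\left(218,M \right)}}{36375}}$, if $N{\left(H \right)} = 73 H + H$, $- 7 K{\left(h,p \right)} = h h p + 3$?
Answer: $\frac{292054875}{12161050661} \approx 0.024016$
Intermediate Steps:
$K{\left(h,p \right)} = - \frac{3}{7} - \frac{p h^{2}}{7}$ ($K{\left(h,p \right)} = - \frac{h h p + 3}{7} = - \frac{h^{2} p + 3}{7} = - \frac{p h^{2} + 3}{7} = - \frac{3 + p h^{2}}{7} = - \frac{3}{7} - \frac{p h^{2}}{7}$)
$N{\left(H \right)} = 74 H$
$\frac{1}{- \frac{42252}{N{\left(-217 \right)}} + \frac{K{\left(218,M \right)}}{36375}} = \frac{1}{- \frac{42252}{74 \left(-217\right)} + \frac{- \frac{3}{7} - - \frac{209 \cdot 218^{2}}{7}}{36375}} = \frac{1}{- \frac{42252}{-16058} + \left(- \frac{3}{7} - \left(- \frac{209}{7}\right) 47524\right) \frac{1}{36375}} = \frac{1}{\left(-42252\right) \left(- \frac{1}{16058}\right) + \left(- \frac{3}{7} + \frac{9932516}{7}\right) \frac{1}{36375}} = \frac{1}{\frac{3018}{1147} + \frac{9932513}{7} \cdot \frac{1}{36375}} = \frac{1}{\frac{3018}{1147} + \frac{9932513}{254625}} = \frac{1}{\frac{12161050661}{292054875}} = \frac{292054875}{12161050661}$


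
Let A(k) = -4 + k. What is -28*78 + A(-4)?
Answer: -2192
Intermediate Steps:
-28*78 + A(-4) = -28*78 + (-4 - 4) = -2184 - 8 = -2192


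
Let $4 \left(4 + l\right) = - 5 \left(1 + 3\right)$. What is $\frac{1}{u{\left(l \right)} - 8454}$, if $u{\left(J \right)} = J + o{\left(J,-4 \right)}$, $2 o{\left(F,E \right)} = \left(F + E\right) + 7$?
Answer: $- \frac{1}{8466} \approx -0.00011812$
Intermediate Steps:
$o{\left(F,E \right)} = \frac{7}{2} + \frac{E}{2} + \frac{F}{2}$ ($o{\left(F,E \right)} = \frac{\left(F + E\right) + 7}{2} = \frac{\left(E + F\right) + 7}{2} = \frac{7 + E + F}{2} = \frac{7}{2} + \frac{E}{2} + \frac{F}{2}$)
$l = -9$ ($l = -4 + \frac{\left(-5\right) \left(1 + 3\right)}{4} = -4 + \frac{\left(-5\right) 4}{4} = -4 + \frac{1}{4} \left(-20\right) = -4 - 5 = -9$)
$u{\left(J \right)} = \frac{3}{2} + \frac{3 J}{2}$ ($u{\left(J \right)} = J + \left(\frac{7}{2} + \frac{1}{2} \left(-4\right) + \frac{J}{2}\right) = J + \left(\frac{7}{2} - 2 + \frac{J}{2}\right) = J + \left(\frac{3}{2} + \frac{J}{2}\right) = \frac{3}{2} + \frac{3 J}{2}$)
$\frac{1}{u{\left(l \right)} - 8454} = \frac{1}{\left(\frac{3}{2} + \frac{3}{2} \left(-9\right)\right) - 8454} = \frac{1}{\left(\frac{3}{2} - \frac{27}{2}\right) - 8454} = \frac{1}{-12 - 8454} = \frac{1}{-8466} = - \frac{1}{8466}$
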